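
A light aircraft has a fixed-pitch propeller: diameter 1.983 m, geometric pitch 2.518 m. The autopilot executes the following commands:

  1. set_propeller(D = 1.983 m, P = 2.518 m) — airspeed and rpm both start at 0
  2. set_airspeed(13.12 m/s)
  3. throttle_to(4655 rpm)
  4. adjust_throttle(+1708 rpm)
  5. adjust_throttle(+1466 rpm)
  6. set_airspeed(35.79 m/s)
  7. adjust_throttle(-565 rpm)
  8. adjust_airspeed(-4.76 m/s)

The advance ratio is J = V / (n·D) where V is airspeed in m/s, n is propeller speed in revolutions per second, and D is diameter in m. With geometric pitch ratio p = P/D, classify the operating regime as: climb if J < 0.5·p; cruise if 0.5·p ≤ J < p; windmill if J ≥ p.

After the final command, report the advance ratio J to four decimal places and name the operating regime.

set_propeller: D = 1.983 m, P = 2.518 m (p = P/D = 1.269793); state ← (V=0, rpm=0)
set_airspeed(13.12): V ← 13.12 m/s
throttle_to(4655): rpm ← 4655
adjust_throttle(+1708): rpm ← 4655 +1708 = 6363
adjust_throttle(+1466): rpm ← 6363 +1466 = 7829
set_airspeed(35.79): V ← 35.79 m/s
adjust_throttle(-565): rpm ← 7829 -565 = 7264
adjust_airspeed(-4.76): V ← 35.79 -4.76 = 31.03 m/s
final state: V = 31.03 m/s, rpm = 7264 → n = rpm/60 = 121.066667 rev/s
J = V / (n·D) = 31.03 / (121.066667 × 1.983) = 0.129251
regime bands: climb J<0.6349 | cruise [0.6349, 1.2698) | windmill J≥1.2698
J = 0.1293 → climb

J = 0.1293, regime = climb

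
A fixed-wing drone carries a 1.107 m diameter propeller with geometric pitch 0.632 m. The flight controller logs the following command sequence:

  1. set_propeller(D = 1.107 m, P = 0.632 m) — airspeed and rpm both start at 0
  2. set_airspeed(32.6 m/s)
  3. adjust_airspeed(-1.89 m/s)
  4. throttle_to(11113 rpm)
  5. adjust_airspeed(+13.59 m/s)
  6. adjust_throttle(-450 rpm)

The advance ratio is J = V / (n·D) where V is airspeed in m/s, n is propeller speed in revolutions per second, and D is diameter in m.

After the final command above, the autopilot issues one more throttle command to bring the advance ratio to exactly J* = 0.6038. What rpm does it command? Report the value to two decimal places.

rpm = 3976.62

set_propeller: D = 1.107 m, P = 0.632 m (p = P/D = 0.570912); state ← (V=0, rpm=0)
set_airspeed(32.6): V ← 32.6 m/s
adjust_airspeed(-1.89): V ← 32.6 -1.89 = 30.71 m/s
throttle_to(11113): rpm ← 11113
adjust_airspeed(+13.59): V ← 30.71 +13.59 = 44.3 m/s
adjust_throttle(-450): rpm ← 11113 -450 = 10663
final state: V = 44.3 m/s, rpm = 10663 → n = rpm/60 = 177.716667 rev/s
target J* = 0.6038; solve J* = V/(n·D) for n: n = V/(J*·D) = 44.3/(0.6038 × 1.107) = 66.277024 rev/s
rpm = 60·n = 3976.621416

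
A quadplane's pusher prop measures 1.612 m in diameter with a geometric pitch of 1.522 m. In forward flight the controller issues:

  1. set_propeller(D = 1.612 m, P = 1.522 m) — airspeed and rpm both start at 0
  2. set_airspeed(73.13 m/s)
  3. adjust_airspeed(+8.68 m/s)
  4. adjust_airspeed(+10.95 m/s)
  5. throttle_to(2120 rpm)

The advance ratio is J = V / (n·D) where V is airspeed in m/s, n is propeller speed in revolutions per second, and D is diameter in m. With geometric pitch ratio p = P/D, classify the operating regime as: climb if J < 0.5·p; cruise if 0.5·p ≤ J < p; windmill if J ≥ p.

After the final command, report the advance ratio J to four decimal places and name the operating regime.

set_propeller: D = 1.612 m, P = 1.522 m (p = P/D = 0.944169); state ← (V=0, rpm=0)
set_airspeed(73.13): V ← 73.13 m/s
adjust_airspeed(+8.68): V ← 73.13 +8.68 = 81.81 m/s
adjust_airspeed(+10.95): V ← 81.81 +10.95 = 92.76 m/s
throttle_to(2120): rpm ← 2120
final state: V = 92.76 m/s, rpm = 2120 → n = rpm/60 = 35.333333 rev/s
J = V / (n·D) = 92.76 / (35.333333 × 1.612) = 1.628587
regime bands: climb J<0.4721 | cruise [0.4721, 0.9442) | windmill J≥0.9442
J = 1.6286 → windmill

J = 1.6286, regime = windmill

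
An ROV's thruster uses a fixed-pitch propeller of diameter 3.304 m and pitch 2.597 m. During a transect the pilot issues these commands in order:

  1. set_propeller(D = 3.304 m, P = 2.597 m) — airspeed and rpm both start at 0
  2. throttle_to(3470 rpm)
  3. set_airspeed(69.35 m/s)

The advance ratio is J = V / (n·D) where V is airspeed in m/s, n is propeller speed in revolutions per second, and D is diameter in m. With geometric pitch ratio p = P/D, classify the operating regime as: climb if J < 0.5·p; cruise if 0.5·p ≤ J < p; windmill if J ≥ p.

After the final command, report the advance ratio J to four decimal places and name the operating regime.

J = 0.3629, regime = climb

set_propeller: D = 3.304 m, P = 2.597 m (p = P/D = 0.786017); state ← (V=0, rpm=0)
throttle_to(3470): rpm ← 3470
set_airspeed(69.35): V ← 69.35 m/s
final state: V = 69.35 m/s, rpm = 3470 → n = rpm/60 = 57.833333 rev/s
J = V / (n·D) = 69.35 / (57.833333 × 3.304) = 0.362934
regime bands: climb J<0.3930 | cruise [0.3930, 0.7860) | windmill J≥0.7860
J = 0.3629 → climb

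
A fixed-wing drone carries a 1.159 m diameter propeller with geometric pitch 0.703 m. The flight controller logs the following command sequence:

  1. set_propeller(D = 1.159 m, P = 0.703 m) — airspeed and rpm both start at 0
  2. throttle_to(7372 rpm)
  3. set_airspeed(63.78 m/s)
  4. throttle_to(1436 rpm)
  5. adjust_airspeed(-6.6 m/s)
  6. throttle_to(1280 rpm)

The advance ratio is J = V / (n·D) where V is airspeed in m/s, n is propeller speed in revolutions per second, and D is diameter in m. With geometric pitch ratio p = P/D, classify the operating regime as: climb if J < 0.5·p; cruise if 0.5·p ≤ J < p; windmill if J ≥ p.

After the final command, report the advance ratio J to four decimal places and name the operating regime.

J = 2.3126, regime = windmill

set_propeller: D = 1.159 m, P = 0.703 m (p = P/D = 0.606557); state ← (V=0, rpm=0)
throttle_to(7372): rpm ← 7372
set_airspeed(63.78): V ← 63.78 m/s
throttle_to(1436): rpm ← 1436
adjust_airspeed(-6.6): V ← 63.78 -6.6 = 57.18 m/s
throttle_to(1280): rpm ← 1280
final state: V = 57.18 m/s, rpm = 1280 → n = rpm/60 = 21.333333 rev/s
J = V / (n·D) = 57.18 / (21.333333 × 1.159) = 2.312608
regime bands: climb J<0.3033 | cruise [0.3033, 0.6066) | windmill J≥0.6066
J = 2.3126 → windmill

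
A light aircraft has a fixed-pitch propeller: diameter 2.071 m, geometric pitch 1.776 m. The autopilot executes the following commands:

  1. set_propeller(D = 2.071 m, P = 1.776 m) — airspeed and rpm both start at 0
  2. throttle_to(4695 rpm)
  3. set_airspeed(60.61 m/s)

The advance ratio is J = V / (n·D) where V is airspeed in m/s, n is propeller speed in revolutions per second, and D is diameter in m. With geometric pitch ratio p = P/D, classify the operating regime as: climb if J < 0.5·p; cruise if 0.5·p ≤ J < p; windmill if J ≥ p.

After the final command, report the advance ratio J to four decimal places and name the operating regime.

J = 0.3740, regime = climb

set_propeller: D = 2.071 m, P = 1.776 m (p = P/D = 0.857557); state ← (V=0, rpm=0)
throttle_to(4695): rpm ← 4695
set_airspeed(60.61): V ← 60.61 m/s
final state: V = 60.61 m/s, rpm = 4695 → n = rpm/60 = 78.250000 rev/s
J = V / (n·D) = 60.61 / (78.250000 × 2.071) = 0.374007
regime bands: climb J<0.4288 | cruise [0.4288, 0.8576) | windmill J≥0.8576
J = 0.3740 → climb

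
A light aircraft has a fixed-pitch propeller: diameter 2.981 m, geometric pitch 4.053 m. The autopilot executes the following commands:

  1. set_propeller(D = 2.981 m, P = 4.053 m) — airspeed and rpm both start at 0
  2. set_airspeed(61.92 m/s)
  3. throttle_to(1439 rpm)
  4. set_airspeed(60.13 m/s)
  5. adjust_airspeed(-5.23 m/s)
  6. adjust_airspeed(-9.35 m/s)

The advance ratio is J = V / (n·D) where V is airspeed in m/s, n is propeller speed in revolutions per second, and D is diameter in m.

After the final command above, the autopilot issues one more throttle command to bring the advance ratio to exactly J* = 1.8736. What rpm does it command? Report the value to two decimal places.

set_propeller: D = 2.981 m, P = 4.053 m (p = P/D = 1.359611); state ← (V=0, rpm=0)
set_airspeed(61.92): V ← 61.92 m/s
throttle_to(1439): rpm ← 1439
set_airspeed(60.13): V ← 60.13 m/s
adjust_airspeed(-5.23): V ← 60.13 -5.23 = 54.9 m/s
adjust_airspeed(-9.35): V ← 54.9 -9.35 = 45.55 m/s
final state: V = 45.55 m/s, rpm = 1439 → n = rpm/60 = 23.983333 rev/s
target J* = 1.8736; solve J* = V/(n·D) for n: n = V/(J*·D) = 45.55/(1.8736 × 2.981) = 8.155480 rev/s
rpm = 60·n = 489.328801

rpm = 489.33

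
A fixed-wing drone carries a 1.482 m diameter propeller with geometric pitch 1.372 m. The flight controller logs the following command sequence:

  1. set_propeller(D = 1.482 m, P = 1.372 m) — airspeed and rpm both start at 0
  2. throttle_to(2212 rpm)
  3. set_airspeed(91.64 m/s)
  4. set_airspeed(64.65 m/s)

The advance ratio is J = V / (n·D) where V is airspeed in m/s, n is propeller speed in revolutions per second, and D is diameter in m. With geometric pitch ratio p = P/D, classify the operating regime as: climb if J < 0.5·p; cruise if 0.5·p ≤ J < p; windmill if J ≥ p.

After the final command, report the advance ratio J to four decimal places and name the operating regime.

J = 1.1833, regime = windmill

set_propeller: D = 1.482 m, P = 1.372 m (p = P/D = 0.925776); state ← (V=0, rpm=0)
throttle_to(2212): rpm ← 2212
set_airspeed(91.64): V ← 91.64 m/s
set_airspeed(64.65): V ← 64.65 m/s
final state: V = 64.65 m/s, rpm = 2212 → n = rpm/60 = 36.866667 rev/s
J = V / (n·D) = 64.65 / (36.866667 × 1.482) = 1.183277
regime bands: climb J<0.4629 | cruise [0.4629, 0.9258) | windmill J≥0.9258
J = 1.1833 → windmill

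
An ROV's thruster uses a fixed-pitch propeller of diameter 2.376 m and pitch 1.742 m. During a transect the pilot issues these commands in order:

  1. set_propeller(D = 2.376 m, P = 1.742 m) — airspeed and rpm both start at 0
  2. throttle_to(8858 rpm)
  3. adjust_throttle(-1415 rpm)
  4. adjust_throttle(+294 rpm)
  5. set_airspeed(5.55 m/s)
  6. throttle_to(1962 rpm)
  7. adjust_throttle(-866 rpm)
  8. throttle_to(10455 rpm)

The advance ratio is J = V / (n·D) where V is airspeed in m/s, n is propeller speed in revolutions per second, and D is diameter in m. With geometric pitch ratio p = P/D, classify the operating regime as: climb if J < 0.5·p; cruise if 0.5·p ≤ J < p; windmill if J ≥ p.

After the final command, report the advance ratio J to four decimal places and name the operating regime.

set_propeller: D = 2.376 m, P = 1.742 m (p = P/D = 0.733165); state ← (V=0, rpm=0)
throttle_to(8858): rpm ← 8858
adjust_throttle(-1415): rpm ← 8858 -1415 = 7443
adjust_throttle(+294): rpm ← 7443 +294 = 7737
set_airspeed(5.55): V ← 5.55 m/s
throttle_to(1962): rpm ← 1962
adjust_throttle(-866): rpm ← 1962 -866 = 1096
throttle_to(10455): rpm ← 10455
final state: V = 5.55 m/s, rpm = 10455 → n = rpm/60 = 174.250000 rev/s
J = V / (n·D) = 5.55 / (174.250000 × 2.376) = 0.013405
regime bands: climb J<0.3666 | cruise [0.3666, 0.7332) | windmill J≥0.7332
J = 0.0134 → climb

J = 0.0134, regime = climb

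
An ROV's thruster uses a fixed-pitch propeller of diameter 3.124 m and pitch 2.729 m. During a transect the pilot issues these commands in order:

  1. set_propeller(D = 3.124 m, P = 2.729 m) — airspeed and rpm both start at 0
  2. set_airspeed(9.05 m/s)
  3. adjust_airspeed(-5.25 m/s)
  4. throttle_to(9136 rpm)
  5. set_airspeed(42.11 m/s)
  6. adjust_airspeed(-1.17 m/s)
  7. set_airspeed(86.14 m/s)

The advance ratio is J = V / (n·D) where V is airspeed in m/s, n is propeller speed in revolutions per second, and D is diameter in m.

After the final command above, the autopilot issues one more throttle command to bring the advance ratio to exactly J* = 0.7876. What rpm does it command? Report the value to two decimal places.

set_propeller: D = 3.124 m, P = 2.729 m (p = P/D = 0.873560); state ← (V=0, rpm=0)
set_airspeed(9.05): V ← 9.05 m/s
adjust_airspeed(-5.25): V ← 9.05 -5.25 = 3.8 m/s
throttle_to(9136): rpm ← 9136
set_airspeed(42.11): V ← 42.11 m/s
adjust_airspeed(-1.17): V ← 42.11 -1.17 = 40.94 m/s
set_airspeed(86.14): V ← 86.14 m/s
final state: V = 86.14 m/s, rpm = 9136 → n = rpm/60 = 152.266667 rev/s
target J* = 0.7876; solve J* = V/(n·D) for n: n = V/(J*·D) = 86.14/(0.7876 × 3.124) = 35.009679 rev/s
rpm = 60·n = 2100.580769

rpm = 2100.58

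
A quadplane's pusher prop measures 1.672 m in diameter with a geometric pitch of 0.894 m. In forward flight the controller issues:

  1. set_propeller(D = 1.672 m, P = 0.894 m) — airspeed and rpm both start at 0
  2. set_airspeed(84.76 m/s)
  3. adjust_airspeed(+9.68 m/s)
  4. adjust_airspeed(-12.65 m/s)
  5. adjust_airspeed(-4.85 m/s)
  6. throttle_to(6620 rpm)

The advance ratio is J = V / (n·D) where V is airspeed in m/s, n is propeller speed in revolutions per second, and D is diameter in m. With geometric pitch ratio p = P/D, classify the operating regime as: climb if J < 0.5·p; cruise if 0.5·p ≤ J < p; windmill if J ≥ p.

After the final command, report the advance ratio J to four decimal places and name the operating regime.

set_propeller: D = 1.672 m, P = 0.894 m (p = P/D = 0.534689); state ← (V=0, rpm=0)
set_airspeed(84.76): V ← 84.76 m/s
adjust_airspeed(+9.68): V ← 84.76 +9.68 = 94.44 m/s
adjust_airspeed(-12.65): V ← 94.44 -12.65 = 81.79 m/s
adjust_airspeed(-4.85): V ← 81.79 -4.85 = 76.94 m/s
throttle_to(6620): rpm ← 6620
final state: V = 76.94 m/s, rpm = 6620 → n = rpm/60 = 110.333333 rev/s
J = V / (n·D) = 76.94 / (110.333333 × 1.672) = 0.417070
regime bands: climb J<0.2673 | cruise [0.2673, 0.5347) | windmill J≥0.5347
J = 0.4171 → cruise

J = 0.4171, regime = cruise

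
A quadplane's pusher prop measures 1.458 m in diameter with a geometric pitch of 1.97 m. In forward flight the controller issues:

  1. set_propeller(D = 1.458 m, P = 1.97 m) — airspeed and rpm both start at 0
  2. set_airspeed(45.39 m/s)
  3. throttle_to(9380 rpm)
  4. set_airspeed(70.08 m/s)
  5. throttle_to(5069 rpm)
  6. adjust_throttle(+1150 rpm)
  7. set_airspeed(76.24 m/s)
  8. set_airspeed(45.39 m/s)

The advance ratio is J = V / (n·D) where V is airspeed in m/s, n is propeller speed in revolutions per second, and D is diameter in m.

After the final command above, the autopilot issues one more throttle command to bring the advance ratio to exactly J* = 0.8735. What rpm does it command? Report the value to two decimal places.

set_propeller: D = 1.458 m, P = 1.97 m (p = P/D = 1.351166); state ← (V=0, rpm=0)
set_airspeed(45.39): V ← 45.39 m/s
throttle_to(9380): rpm ← 9380
set_airspeed(70.08): V ← 70.08 m/s
throttle_to(5069): rpm ← 5069
adjust_throttle(+1150): rpm ← 5069 +1150 = 6219
set_airspeed(76.24): V ← 76.24 m/s
set_airspeed(45.39): V ← 45.39 m/s
final state: V = 45.39 m/s, rpm = 6219 → n = rpm/60 = 103.650000 rev/s
target J* = 0.8735; solve J* = V/(n·D) for n: n = V/(J*·D) = 45.39/(0.8735 × 1.458) = 35.640169 rev/s
rpm = 60·n = 2138.410114

rpm = 2138.41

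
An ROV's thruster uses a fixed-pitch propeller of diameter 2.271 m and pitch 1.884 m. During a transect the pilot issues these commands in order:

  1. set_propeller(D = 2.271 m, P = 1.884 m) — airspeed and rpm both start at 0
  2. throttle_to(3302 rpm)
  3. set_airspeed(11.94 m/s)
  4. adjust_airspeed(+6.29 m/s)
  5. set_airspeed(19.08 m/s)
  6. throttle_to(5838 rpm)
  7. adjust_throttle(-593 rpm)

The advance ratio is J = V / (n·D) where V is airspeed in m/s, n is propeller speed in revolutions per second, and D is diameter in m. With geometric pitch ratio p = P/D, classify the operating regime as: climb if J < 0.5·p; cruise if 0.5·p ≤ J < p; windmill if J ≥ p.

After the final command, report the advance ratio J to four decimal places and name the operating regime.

J = 0.0961, regime = climb

set_propeller: D = 2.271 m, P = 1.884 m (p = P/D = 0.829590); state ← (V=0, rpm=0)
throttle_to(3302): rpm ← 3302
set_airspeed(11.94): V ← 11.94 m/s
adjust_airspeed(+6.29): V ← 11.94 +6.29 = 18.23 m/s
set_airspeed(19.08): V ← 19.08 m/s
throttle_to(5838): rpm ← 5838
adjust_throttle(-593): rpm ← 5838 -593 = 5245
final state: V = 19.08 m/s, rpm = 5245 → n = rpm/60 = 87.416667 rev/s
J = V / (n·D) = 19.08 / (87.416667 × 2.271) = 0.096110
regime bands: climb J<0.4148 | cruise [0.4148, 0.8296) | windmill J≥0.8296
J = 0.0961 → climb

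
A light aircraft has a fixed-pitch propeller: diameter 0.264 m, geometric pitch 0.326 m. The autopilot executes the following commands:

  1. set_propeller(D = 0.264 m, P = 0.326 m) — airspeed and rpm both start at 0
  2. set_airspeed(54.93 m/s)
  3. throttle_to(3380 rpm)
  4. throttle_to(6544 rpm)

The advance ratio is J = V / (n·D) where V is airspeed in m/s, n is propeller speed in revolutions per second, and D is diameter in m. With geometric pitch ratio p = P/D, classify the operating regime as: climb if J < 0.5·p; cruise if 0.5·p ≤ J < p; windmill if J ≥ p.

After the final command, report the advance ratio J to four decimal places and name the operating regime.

J = 1.9077, regime = windmill

set_propeller: D = 0.264 m, P = 0.326 m (p = P/D = 1.234848); state ← (V=0, rpm=0)
set_airspeed(54.93): V ← 54.93 m/s
throttle_to(3380): rpm ← 3380
throttle_to(6544): rpm ← 6544
final state: V = 54.93 m/s, rpm = 6544 → n = rpm/60 = 109.066667 rev/s
J = V / (n·D) = 54.93 / (109.066667 × 0.264) = 1.907716
regime bands: climb J<0.6174 | cruise [0.6174, 1.2348) | windmill J≥1.2348
J = 1.9077 → windmill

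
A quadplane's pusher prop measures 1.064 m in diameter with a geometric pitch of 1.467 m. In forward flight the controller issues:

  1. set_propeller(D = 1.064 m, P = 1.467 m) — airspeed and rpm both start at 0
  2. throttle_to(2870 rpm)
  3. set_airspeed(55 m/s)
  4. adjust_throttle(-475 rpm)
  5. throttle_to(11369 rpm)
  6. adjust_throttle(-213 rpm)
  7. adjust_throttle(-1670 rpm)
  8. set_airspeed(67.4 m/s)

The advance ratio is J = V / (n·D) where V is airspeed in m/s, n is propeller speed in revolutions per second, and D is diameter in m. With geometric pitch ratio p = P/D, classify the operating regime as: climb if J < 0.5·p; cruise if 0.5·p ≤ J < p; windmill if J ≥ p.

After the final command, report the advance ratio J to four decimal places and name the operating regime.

set_propeller: D = 1.064 m, P = 1.467 m (p = P/D = 1.378759); state ← (V=0, rpm=0)
throttle_to(2870): rpm ← 2870
set_airspeed(55): V ← 55 m/s
adjust_throttle(-475): rpm ← 2870 -475 = 2395
throttle_to(11369): rpm ← 11369
adjust_throttle(-213): rpm ← 11369 -213 = 11156
adjust_throttle(-1670): rpm ← 11156 -1670 = 9486
set_airspeed(67.4): V ← 67.4 m/s
final state: V = 67.4 m/s, rpm = 9486 → n = rpm/60 = 158.100000 rev/s
J = V / (n·D) = 67.4 / (158.100000 × 1.064) = 0.400670
regime bands: climb J<0.6894 | cruise [0.6894, 1.3788) | windmill J≥1.3788
J = 0.4007 → climb

J = 0.4007, regime = climb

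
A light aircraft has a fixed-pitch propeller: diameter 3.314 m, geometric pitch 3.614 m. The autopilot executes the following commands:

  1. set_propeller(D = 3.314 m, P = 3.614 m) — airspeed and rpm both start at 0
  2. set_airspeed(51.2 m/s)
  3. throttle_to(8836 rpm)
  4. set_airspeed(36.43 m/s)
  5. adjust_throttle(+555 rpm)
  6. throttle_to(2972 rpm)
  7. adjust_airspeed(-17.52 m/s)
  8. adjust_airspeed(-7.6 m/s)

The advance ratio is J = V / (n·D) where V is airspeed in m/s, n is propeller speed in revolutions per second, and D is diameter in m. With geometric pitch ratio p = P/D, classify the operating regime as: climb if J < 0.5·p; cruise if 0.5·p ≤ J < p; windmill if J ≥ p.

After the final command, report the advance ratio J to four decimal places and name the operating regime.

J = 0.0689, regime = climb

set_propeller: D = 3.314 m, P = 3.614 m (p = P/D = 1.090525); state ← (V=0, rpm=0)
set_airspeed(51.2): V ← 51.2 m/s
throttle_to(8836): rpm ← 8836
set_airspeed(36.43): V ← 36.43 m/s
adjust_throttle(+555): rpm ← 8836 +555 = 9391
throttle_to(2972): rpm ← 2972
adjust_airspeed(-17.52): V ← 36.43 -17.52 = 18.91 m/s
adjust_airspeed(-7.6): V ← 18.91 -7.6 = 11.31 m/s
final state: V = 11.31 m/s, rpm = 2972 → n = rpm/60 = 49.533333 rev/s
J = V / (n·D) = 11.31 / (49.533333 × 3.314) = 0.068899
regime bands: climb J<0.5453 | cruise [0.5453, 1.0905) | windmill J≥1.0905
J = 0.0689 → climb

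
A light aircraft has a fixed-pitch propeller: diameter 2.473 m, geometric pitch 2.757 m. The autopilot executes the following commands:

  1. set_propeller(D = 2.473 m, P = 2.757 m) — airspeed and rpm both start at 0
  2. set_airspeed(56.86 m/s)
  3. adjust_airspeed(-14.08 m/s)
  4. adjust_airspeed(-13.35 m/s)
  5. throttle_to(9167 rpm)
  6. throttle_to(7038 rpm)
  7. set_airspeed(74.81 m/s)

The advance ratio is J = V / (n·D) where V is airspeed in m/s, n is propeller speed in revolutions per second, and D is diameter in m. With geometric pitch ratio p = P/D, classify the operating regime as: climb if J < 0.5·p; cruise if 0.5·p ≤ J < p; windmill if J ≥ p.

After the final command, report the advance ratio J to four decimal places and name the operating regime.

J = 0.2579, regime = climb

set_propeller: D = 2.473 m, P = 2.757 m (p = P/D = 1.114840); state ← (V=0, rpm=0)
set_airspeed(56.86): V ← 56.86 m/s
adjust_airspeed(-14.08): V ← 56.86 -14.08 = 42.78 m/s
adjust_airspeed(-13.35): V ← 42.78 -13.35 = 29.43 m/s
throttle_to(9167): rpm ← 9167
throttle_to(7038): rpm ← 7038
set_airspeed(74.81): V ← 74.81 m/s
final state: V = 74.81 m/s, rpm = 7038 → n = rpm/60 = 117.300000 rev/s
J = V / (n·D) = 74.81 / (117.300000 × 2.473) = 0.257892
regime bands: climb J<0.5574 | cruise [0.5574, 1.1148) | windmill J≥1.1148
J = 0.2579 → climb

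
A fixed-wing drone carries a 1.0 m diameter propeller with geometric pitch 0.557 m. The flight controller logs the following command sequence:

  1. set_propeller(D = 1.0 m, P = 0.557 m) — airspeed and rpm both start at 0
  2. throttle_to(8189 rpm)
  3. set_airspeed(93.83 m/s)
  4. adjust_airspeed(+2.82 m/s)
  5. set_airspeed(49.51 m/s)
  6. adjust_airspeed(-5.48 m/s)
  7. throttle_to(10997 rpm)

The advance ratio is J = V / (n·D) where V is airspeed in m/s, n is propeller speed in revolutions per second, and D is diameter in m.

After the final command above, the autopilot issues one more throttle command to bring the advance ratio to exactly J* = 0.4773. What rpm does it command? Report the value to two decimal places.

rpm = 5534.88

set_propeller: D = 1.0 m, P = 0.557 m (p = P/D = 0.557000); state ← (V=0, rpm=0)
throttle_to(8189): rpm ← 8189
set_airspeed(93.83): V ← 93.83 m/s
adjust_airspeed(+2.82): V ← 93.83 +2.82 = 96.65 m/s
set_airspeed(49.51): V ← 49.51 m/s
adjust_airspeed(-5.48): V ← 49.51 -5.48 = 44.03 m/s
throttle_to(10997): rpm ← 10997
final state: V = 44.03 m/s, rpm = 10997 → n = rpm/60 = 183.283333 rev/s
target J* = 0.4773; solve J* = V/(n·D) for n: n = V/(J*·D) = 44.03/(0.4773 × 1.0) = 92.248062 rev/s
rpm = 60·n = 5534.883721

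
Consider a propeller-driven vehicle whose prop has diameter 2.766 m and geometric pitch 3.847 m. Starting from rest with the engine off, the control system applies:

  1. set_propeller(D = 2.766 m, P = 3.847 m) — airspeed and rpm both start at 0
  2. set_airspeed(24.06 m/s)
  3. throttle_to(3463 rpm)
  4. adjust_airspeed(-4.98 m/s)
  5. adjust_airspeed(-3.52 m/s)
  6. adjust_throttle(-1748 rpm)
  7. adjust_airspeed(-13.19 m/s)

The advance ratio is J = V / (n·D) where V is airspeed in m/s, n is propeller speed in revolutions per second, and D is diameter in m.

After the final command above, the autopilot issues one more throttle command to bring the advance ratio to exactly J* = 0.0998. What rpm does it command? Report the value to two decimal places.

rpm = 515.13

set_propeller: D = 2.766 m, P = 3.847 m (p = P/D = 1.390817); state ← (V=0, rpm=0)
set_airspeed(24.06): V ← 24.06 m/s
throttle_to(3463): rpm ← 3463
adjust_airspeed(-4.98): V ← 24.06 -4.98 = 19.08 m/s
adjust_airspeed(-3.52): V ← 19.08 -3.52 = 15.56 m/s
adjust_throttle(-1748): rpm ← 3463 -1748 = 1715
adjust_airspeed(-13.19): V ← 15.56 -13.19 = 2.37 m/s
final state: V = 2.37 m/s, rpm = 1715 → n = rpm/60 = 28.583333 rev/s
target J* = 0.0998; solve J* = V/(n·D) for n: n = V/(J*·D) = 2.37/(0.0998 × 2.766) = 8.585501 rev/s
rpm = 60·n = 515.130043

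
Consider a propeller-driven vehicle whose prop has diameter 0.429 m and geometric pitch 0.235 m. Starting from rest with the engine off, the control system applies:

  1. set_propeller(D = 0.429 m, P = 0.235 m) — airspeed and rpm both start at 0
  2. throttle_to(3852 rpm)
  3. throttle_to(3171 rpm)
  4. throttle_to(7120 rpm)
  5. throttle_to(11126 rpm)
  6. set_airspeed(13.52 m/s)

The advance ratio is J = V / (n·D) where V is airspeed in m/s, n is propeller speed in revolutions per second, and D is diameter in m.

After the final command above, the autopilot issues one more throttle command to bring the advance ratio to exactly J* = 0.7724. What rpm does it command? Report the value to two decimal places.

rpm = 2448.10

set_propeller: D = 0.429 m, P = 0.235 m (p = P/D = 0.547786); state ← (V=0, rpm=0)
throttle_to(3852): rpm ← 3852
throttle_to(3171): rpm ← 3171
throttle_to(7120): rpm ← 7120
throttle_to(11126): rpm ← 11126
set_airspeed(13.52): V ← 13.52 m/s
final state: V = 13.52 m/s, rpm = 11126 → n = rpm/60 = 185.433333 rev/s
target J* = 0.7724; solve J* = V/(n·D) for n: n = V/(J*·D) = 13.52/(0.7724 × 0.429) = 40.801594 rev/s
rpm = 60·n = 2448.095664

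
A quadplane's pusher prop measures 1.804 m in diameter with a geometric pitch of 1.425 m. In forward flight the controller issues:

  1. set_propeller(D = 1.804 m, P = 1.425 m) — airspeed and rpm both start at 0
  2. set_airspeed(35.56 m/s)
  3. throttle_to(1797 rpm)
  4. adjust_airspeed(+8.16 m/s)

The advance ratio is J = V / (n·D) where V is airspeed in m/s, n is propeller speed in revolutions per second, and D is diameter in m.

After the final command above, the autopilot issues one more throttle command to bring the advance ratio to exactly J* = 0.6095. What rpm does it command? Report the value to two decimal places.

rpm = 2385.73

set_propeller: D = 1.804 m, P = 1.425 m (p = P/D = 0.789911); state ← (V=0, rpm=0)
set_airspeed(35.56): V ← 35.56 m/s
throttle_to(1797): rpm ← 1797
adjust_airspeed(+8.16): V ← 35.56 +8.16 = 43.72 m/s
final state: V = 43.72 m/s, rpm = 1797 → n = rpm/60 = 29.950000 rev/s
target J* = 0.6095; solve J* = V/(n·D) for n: n = V/(J*·D) = 43.72/(0.6095 × 1.804) = 39.762155 rev/s
rpm = 60·n = 2385.729279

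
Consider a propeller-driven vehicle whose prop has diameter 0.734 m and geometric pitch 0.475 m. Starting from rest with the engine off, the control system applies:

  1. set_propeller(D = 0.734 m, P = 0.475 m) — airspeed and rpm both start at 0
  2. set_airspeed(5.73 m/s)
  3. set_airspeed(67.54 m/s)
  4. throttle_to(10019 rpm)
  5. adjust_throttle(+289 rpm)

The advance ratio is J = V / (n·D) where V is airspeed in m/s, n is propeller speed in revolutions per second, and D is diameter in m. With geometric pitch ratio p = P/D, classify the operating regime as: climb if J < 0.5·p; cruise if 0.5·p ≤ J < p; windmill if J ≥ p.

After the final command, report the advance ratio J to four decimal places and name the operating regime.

set_propeller: D = 0.734 m, P = 0.475 m (p = P/D = 0.647139); state ← (V=0, rpm=0)
set_airspeed(5.73): V ← 5.73 m/s
set_airspeed(67.54): V ← 67.54 m/s
throttle_to(10019): rpm ← 10019
adjust_throttle(+289): rpm ← 10019 +289 = 10308
final state: V = 67.54 m/s, rpm = 10308 → n = rpm/60 = 171.800000 rev/s
J = V / (n·D) = 67.54 / (171.800000 × 0.734) = 0.535602
regime bands: climb J<0.3236 | cruise [0.3236, 0.6471) | windmill J≥0.6471
J = 0.5356 → cruise

J = 0.5356, regime = cruise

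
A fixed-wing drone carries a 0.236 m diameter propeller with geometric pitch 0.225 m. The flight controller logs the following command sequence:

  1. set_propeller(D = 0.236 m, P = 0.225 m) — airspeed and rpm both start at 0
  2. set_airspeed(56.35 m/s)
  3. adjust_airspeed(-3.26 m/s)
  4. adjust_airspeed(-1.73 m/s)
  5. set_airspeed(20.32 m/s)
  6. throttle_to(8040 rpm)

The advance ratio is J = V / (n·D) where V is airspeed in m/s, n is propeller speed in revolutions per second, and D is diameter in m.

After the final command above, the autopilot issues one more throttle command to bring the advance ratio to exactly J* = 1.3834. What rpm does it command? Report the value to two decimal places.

set_propeller: D = 0.236 m, P = 0.225 m (p = P/D = 0.953390); state ← (V=0, rpm=0)
set_airspeed(56.35): V ← 56.35 m/s
adjust_airspeed(-3.26): V ← 56.35 -3.26 = 53.09 m/s
adjust_airspeed(-1.73): V ← 53.09 -1.73 = 51.36 m/s
set_airspeed(20.32): V ← 20.32 m/s
throttle_to(8040): rpm ← 8040
final state: V = 20.32 m/s, rpm = 8040 → n = rpm/60 = 134.000000 rev/s
target J* = 1.3834; solve J* = V/(n·D) for n: n = V/(J*·D) = 20.32/(1.3834 × 0.236) = 62.239190 rev/s
rpm = 60·n = 3734.351377

rpm = 3734.35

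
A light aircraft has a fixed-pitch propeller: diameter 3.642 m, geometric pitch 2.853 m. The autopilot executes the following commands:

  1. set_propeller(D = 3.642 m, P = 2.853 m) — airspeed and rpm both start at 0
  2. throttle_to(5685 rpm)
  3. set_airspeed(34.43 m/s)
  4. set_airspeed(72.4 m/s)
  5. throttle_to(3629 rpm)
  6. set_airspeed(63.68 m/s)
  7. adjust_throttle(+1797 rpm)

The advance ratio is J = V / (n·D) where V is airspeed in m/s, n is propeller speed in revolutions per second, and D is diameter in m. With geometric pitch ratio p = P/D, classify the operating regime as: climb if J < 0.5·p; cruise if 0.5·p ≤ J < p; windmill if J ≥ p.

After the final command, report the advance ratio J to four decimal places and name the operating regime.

set_propeller: D = 3.642 m, P = 2.853 m (p = P/D = 0.783361); state ← (V=0, rpm=0)
throttle_to(5685): rpm ← 5685
set_airspeed(34.43): V ← 34.43 m/s
set_airspeed(72.4): V ← 72.4 m/s
throttle_to(3629): rpm ← 3629
set_airspeed(63.68): V ← 63.68 m/s
adjust_throttle(+1797): rpm ← 3629 +1797 = 5426
final state: V = 63.68 m/s, rpm = 5426 → n = rpm/60 = 90.433333 rev/s
J = V / (n·D) = 63.68 / (90.433333 × 3.642) = 0.193346
regime bands: climb J<0.3917 | cruise [0.3917, 0.7834) | windmill J≥0.7834
J = 0.1933 → climb

J = 0.1933, regime = climb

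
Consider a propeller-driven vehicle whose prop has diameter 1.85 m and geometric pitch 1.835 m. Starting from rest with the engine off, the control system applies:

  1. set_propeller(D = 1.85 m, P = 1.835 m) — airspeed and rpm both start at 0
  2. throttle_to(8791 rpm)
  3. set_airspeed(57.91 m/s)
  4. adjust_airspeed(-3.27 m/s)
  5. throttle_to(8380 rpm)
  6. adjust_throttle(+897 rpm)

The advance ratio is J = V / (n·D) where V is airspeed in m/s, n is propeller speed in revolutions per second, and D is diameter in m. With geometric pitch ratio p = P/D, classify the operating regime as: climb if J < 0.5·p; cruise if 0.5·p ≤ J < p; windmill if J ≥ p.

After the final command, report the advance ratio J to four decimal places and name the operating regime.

J = 0.1910, regime = climb

set_propeller: D = 1.85 m, P = 1.835 m (p = P/D = 0.991892); state ← (V=0, rpm=0)
throttle_to(8791): rpm ← 8791
set_airspeed(57.91): V ← 57.91 m/s
adjust_airspeed(-3.27): V ← 57.91 -3.27 = 54.64 m/s
throttle_to(8380): rpm ← 8380
adjust_throttle(+897): rpm ← 8380 +897 = 9277
final state: V = 54.64 m/s, rpm = 9277 → n = rpm/60 = 154.616667 rev/s
J = V / (n·D) = 54.64 / (154.616667 × 1.85) = 0.191022
regime bands: climb J<0.4959 | cruise [0.4959, 0.9919) | windmill J≥0.9919
J = 0.1910 → climb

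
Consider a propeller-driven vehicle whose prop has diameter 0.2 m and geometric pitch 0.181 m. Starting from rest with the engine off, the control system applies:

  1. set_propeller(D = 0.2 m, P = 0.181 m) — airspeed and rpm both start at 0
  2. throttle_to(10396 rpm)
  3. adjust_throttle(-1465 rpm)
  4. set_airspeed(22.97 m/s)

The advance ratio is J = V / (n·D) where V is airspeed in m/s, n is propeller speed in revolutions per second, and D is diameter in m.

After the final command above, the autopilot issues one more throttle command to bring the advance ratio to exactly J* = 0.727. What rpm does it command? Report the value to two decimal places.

rpm = 9478.68

set_propeller: D = 0.2 m, P = 0.181 m (p = P/D = 0.905000); state ← (V=0, rpm=0)
throttle_to(10396): rpm ← 10396
adjust_throttle(-1465): rpm ← 10396 -1465 = 8931
set_airspeed(22.97): V ← 22.97 m/s
final state: V = 22.97 m/s, rpm = 8931 → n = rpm/60 = 148.850000 rev/s
target J* = 0.727; solve J* = V/(n·D) for n: n = V/(J*·D) = 22.97/(0.727 × 0.2) = 157.977992 rev/s
rpm = 60·n = 9478.679505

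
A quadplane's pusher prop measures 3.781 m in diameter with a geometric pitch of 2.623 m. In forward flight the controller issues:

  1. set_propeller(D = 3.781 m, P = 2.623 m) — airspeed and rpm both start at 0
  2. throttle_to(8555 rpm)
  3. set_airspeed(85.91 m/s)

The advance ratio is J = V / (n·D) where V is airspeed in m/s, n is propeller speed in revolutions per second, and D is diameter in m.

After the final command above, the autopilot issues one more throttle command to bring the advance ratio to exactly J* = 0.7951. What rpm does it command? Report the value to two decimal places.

set_propeller: D = 3.781 m, P = 2.623 m (p = P/D = 0.693732); state ← (V=0, rpm=0)
throttle_to(8555): rpm ← 8555
set_airspeed(85.91): V ← 85.91 m/s
final state: V = 85.91 m/s, rpm = 8555 → n = rpm/60 = 142.583333 rev/s
target J* = 0.7951; solve J* = V/(n·D) for n: n = V/(J*·D) = 85.91/(0.7951 × 3.781) = 28.576911 rev/s
rpm = 60·n = 1714.614684

rpm = 1714.61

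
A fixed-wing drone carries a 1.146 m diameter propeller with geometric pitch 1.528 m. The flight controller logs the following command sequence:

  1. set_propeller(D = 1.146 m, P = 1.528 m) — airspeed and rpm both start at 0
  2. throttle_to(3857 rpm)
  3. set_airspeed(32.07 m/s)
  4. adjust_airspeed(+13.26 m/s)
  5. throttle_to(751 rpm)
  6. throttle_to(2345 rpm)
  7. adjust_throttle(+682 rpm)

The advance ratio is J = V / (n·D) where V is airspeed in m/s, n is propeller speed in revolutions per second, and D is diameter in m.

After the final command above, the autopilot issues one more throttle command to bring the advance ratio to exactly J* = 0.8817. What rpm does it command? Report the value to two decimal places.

rpm = 2691.73

set_propeller: D = 1.146 m, P = 1.528 m (p = P/D = 1.333333); state ← (V=0, rpm=0)
throttle_to(3857): rpm ← 3857
set_airspeed(32.07): V ← 32.07 m/s
adjust_airspeed(+13.26): V ← 32.07 +13.26 = 45.33 m/s
throttle_to(751): rpm ← 751
throttle_to(2345): rpm ← 2345
adjust_throttle(+682): rpm ← 2345 +682 = 3027
final state: V = 45.33 m/s, rpm = 3027 → n = rpm/60 = 50.450000 rev/s
target J* = 0.8817; solve J* = V/(n·D) for n: n = V/(J*·D) = 45.33/(0.8817 × 1.146) = 44.862168 rev/s
rpm = 60·n = 2691.730100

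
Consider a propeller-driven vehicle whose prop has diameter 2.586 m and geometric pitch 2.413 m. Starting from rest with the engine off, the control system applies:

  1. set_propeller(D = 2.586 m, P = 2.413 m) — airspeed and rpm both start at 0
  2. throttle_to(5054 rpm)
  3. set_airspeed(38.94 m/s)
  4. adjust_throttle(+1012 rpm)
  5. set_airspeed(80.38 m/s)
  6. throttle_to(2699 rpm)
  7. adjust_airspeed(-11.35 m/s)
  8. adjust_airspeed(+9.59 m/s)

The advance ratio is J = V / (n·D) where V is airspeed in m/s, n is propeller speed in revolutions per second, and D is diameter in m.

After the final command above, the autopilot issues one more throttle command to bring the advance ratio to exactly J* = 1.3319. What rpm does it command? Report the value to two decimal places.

rpm = 1369.57

set_propeller: D = 2.586 m, P = 2.413 m (p = P/D = 0.933101); state ← (V=0, rpm=0)
throttle_to(5054): rpm ← 5054
set_airspeed(38.94): V ← 38.94 m/s
adjust_throttle(+1012): rpm ← 5054 +1012 = 6066
set_airspeed(80.38): V ← 80.38 m/s
throttle_to(2699): rpm ← 2699
adjust_airspeed(-11.35): V ← 80.38 -11.35 = 69.03 m/s
adjust_airspeed(+9.59): V ← 69.03 +9.59 = 78.62 m/s
final state: V = 78.62 m/s, rpm = 2699 → n = rpm/60 = 44.983333 rev/s
target J* = 1.3319; solve J* = V/(n·D) for n: n = V/(J*·D) = 78.62/(1.3319 × 2.586) = 22.826162 rev/s
rpm = 60·n = 1369.569735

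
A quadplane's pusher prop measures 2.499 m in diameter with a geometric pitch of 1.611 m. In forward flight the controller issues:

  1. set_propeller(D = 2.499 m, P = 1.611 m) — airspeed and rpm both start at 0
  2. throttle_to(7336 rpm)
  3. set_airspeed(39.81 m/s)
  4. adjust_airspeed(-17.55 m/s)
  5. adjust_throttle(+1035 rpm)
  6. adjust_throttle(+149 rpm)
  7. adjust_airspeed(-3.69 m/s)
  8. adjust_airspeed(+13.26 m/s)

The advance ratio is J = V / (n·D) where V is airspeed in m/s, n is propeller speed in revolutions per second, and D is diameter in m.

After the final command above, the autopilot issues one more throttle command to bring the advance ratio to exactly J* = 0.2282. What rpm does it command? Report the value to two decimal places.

rpm = 3348.93

set_propeller: D = 2.499 m, P = 1.611 m (p = P/D = 0.644658); state ← (V=0, rpm=0)
throttle_to(7336): rpm ← 7336
set_airspeed(39.81): V ← 39.81 m/s
adjust_airspeed(-17.55): V ← 39.81 -17.55 = 22.26 m/s
adjust_throttle(+1035): rpm ← 7336 +1035 = 8371
adjust_throttle(+149): rpm ← 8371 +149 = 8520
adjust_airspeed(-3.69): V ← 22.26 -3.69 = 18.57 m/s
adjust_airspeed(+13.26): V ← 18.57 +13.26 = 31.83 m/s
final state: V = 31.83 m/s, rpm = 8520 → n = rpm/60 = 142.000000 rev/s
target J* = 0.2282; solve J* = V/(n·D) for n: n = V/(J*·D) = 31.83/(0.2282 × 2.499) = 55.815490 rev/s
rpm = 60·n = 3348.929405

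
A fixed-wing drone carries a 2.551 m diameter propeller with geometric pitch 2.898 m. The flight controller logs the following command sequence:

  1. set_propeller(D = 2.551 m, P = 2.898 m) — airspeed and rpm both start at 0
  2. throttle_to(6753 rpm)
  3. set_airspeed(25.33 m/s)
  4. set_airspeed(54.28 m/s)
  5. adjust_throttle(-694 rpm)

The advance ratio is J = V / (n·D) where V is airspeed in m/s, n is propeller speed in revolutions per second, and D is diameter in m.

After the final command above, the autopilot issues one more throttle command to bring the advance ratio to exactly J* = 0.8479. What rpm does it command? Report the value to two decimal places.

rpm = 1505.69

set_propeller: D = 2.551 m, P = 2.898 m (p = P/D = 1.136025); state ← (V=0, rpm=0)
throttle_to(6753): rpm ← 6753
set_airspeed(25.33): V ← 25.33 m/s
set_airspeed(54.28): V ← 54.28 m/s
adjust_throttle(-694): rpm ← 6753 -694 = 6059
final state: V = 54.28 m/s, rpm = 6059 → n = rpm/60 = 100.983333 rev/s
target J* = 0.8479; solve J* = V/(n·D) for n: n = V/(J*·D) = 54.28/(0.8479 × 2.551) = 25.094858 rev/s
rpm = 60·n = 1505.691489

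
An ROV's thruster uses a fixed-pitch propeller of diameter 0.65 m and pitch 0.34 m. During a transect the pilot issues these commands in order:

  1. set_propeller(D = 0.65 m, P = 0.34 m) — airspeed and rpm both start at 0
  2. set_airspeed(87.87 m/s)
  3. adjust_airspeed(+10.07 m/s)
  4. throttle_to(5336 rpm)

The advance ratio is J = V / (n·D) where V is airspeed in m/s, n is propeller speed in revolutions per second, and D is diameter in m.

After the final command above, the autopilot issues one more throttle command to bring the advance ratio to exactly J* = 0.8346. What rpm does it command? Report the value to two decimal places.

set_propeller: D = 0.65 m, P = 0.34 m (p = P/D = 0.523077); state ← (V=0, rpm=0)
set_airspeed(87.87): V ← 87.87 m/s
adjust_airspeed(+10.07): V ← 87.87 +10.07 = 97.94 m/s
throttle_to(5336): rpm ← 5336
final state: V = 97.94 m/s, rpm = 5336 → n = rpm/60 = 88.933333 rev/s
target J* = 0.8346; solve J* = V/(n·D) for n: n = V/(J*·D) = 97.94/(0.8346 × 0.65) = 180.537890 rev/s
rpm = 60·n = 10832.273406

rpm = 10832.27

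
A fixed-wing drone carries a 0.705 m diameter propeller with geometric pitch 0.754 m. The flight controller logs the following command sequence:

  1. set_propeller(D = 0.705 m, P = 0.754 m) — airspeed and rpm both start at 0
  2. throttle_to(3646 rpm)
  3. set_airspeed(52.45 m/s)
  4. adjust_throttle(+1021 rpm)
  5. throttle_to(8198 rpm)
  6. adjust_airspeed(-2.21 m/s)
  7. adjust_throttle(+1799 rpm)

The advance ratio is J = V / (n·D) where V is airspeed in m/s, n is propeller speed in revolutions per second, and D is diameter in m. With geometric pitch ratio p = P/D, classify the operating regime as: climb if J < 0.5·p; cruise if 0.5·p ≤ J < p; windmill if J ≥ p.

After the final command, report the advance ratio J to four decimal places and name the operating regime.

set_propeller: D = 0.705 m, P = 0.754 m (p = P/D = 1.069504); state ← (V=0, rpm=0)
throttle_to(3646): rpm ← 3646
set_airspeed(52.45): V ← 52.45 m/s
adjust_throttle(+1021): rpm ← 3646 +1021 = 4667
throttle_to(8198): rpm ← 8198
adjust_airspeed(-2.21): V ← 52.45 -2.21 = 50.24 m/s
adjust_throttle(+1799): rpm ← 8198 +1799 = 9997
final state: V = 50.24 m/s, rpm = 9997 → n = rpm/60 = 166.616667 rev/s
J = V / (n·D) = 50.24 / (166.616667 × 0.705) = 0.427703
regime bands: climb J<0.5348 | cruise [0.5348, 1.0695) | windmill J≥1.0695
J = 0.4277 → climb

J = 0.4277, regime = climb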